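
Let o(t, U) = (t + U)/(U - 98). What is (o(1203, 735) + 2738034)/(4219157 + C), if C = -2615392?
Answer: 1744129596/1021598305 ≈ 1.7073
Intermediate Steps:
o(t, U) = (U + t)/(-98 + U)
(o(1203, 735) + 2738034)/(4219157 + C) = ((735 + 1203)/(-98 + 735) + 2738034)/(4219157 - 2615392) = (1938/637 + 2738034)/1603765 = ((1/637)*1938 + 2738034)*(1/1603765) = (1938/637 + 2738034)*(1/1603765) = (1744129596/637)*(1/1603765) = 1744129596/1021598305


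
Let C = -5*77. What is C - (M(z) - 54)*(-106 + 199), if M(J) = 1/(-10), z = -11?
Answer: 46463/10 ≈ 4646.3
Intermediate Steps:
M(J) = -⅒
C = -385
C - (M(z) - 54)*(-106 + 199) = -385 - (-⅒ - 54)*(-106 + 199) = -385 - (-541)*93/10 = -385 - 1*(-50313/10) = -385 + 50313/10 = 46463/10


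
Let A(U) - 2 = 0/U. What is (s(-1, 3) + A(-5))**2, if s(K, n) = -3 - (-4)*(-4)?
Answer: 289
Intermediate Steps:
s(K, n) = -19 (s(K, n) = -3 - 1*16 = -3 - 16 = -19)
A(U) = 2 (A(U) = 2 + 0/U = 2 + 0 = 2)
(s(-1, 3) + A(-5))**2 = (-19 + 2)**2 = (-17)**2 = 289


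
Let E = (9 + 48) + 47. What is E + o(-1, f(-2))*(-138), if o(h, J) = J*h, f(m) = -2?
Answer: -172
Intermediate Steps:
E = 104 (E = 57 + 47 = 104)
E + o(-1, f(-2))*(-138) = 104 - 2*(-1)*(-138) = 104 + 2*(-138) = 104 - 276 = -172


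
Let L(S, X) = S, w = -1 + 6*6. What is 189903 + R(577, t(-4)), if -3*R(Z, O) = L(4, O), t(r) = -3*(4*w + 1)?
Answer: 569705/3 ≈ 1.8990e+5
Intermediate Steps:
w = 35 (w = -1 + 36 = 35)
t(r) = -423 (t(r) = -3*(4*35 + 1) = -3*(140 + 1) = -3*141 = -423)
R(Z, O) = -4/3 (R(Z, O) = -⅓*4 = -4/3)
189903 + R(577, t(-4)) = 189903 - 4/3 = 569705/3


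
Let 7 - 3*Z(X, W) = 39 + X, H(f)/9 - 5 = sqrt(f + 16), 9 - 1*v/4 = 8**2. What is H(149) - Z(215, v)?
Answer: 382/3 + 9*sqrt(165) ≈ 242.94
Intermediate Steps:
v = -220 (v = 36 - 4*8**2 = 36 - 4*64 = 36 - 256 = -220)
H(f) = 45 + 9*sqrt(16 + f) (H(f) = 45 + 9*sqrt(f + 16) = 45 + 9*sqrt(16 + f))
Z(X, W) = -32/3 - X/3 (Z(X, W) = 7/3 - (39 + X)/3 = 7/3 + (-13 - X/3) = -32/3 - X/3)
H(149) - Z(215, v) = (45 + 9*sqrt(16 + 149)) - (-32/3 - 1/3*215) = (45 + 9*sqrt(165)) - (-32/3 - 215/3) = (45 + 9*sqrt(165)) - 1*(-247/3) = (45 + 9*sqrt(165)) + 247/3 = 382/3 + 9*sqrt(165)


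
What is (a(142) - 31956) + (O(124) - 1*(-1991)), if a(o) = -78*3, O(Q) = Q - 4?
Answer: -30079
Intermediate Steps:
O(Q) = -4 + Q
a(o) = -234
(a(142) - 31956) + (O(124) - 1*(-1991)) = (-234 - 31956) + ((-4 + 124) - 1*(-1991)) = -32190 + (120 + 1991) = -32190 + 2111 = -30079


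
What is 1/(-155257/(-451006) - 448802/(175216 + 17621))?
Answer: -86970644022/172473100703 ≈ -0.50426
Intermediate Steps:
1/(-155257/(-451006) - 448802/(175216 + 17621)) = 1/(-155257*(-1/451006) - 448802/192837) = 1/(155257/451006 - 448802*1/192837) = 1/(155257/451006 - 448802/192837) = 1/(-172473100703/86970644022) = -86970644022/172473100703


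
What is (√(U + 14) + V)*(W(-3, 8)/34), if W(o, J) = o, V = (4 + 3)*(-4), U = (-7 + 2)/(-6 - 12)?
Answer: 42/17 - √514/68 ≈ 2.1372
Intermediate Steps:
U = 5/18 (U = -5/(-18) = -5*(-1/18) = 5/18 ≈ 0.27778)
V = -28 (V = 7*(-4) = -28)
(√(U + 14) + V)*(W(-3, 8)/34) = (√(5/18 + 14) - 28)*(-3/34) = (√(257/18) - 28)*(-3*1/34) = (√514/6 - 28)*(-3/34) = (-28 + √514/6)*(-3/34) = 42/17 - √514/68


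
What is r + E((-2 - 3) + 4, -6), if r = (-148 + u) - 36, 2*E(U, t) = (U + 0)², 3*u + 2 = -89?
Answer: -1283/6 ≈ -213.83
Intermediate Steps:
u = -91/3 (u = -⅔ + (⅓)*(-89) = -⅔ - 89/3 = -91/3 ≈ -30.333)
E(U, t) = U²/2 (E(U, t) = (U + 0)²/2 = U²/2)
r = -643/3 (r = (-148 - 91/3) - 36 = -535/3 - 36 = -643/3 ≈ -214.33)
r + E((-2 - 3) + 4, -6) = -643/3 + ((-2 - 3) + 4)²/2 = -643/3 + (-5 + 4)²/2 = -643/3 + (½)*(-1)² = -643/3 + (½)*1 = -643/3 + ½ = -1283/6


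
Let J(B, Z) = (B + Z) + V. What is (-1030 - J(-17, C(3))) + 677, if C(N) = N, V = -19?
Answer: -320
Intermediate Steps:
J(B, Z) = -19 + B + Z (J(B, Z) = (B + Z) - 19 = -19 + B + Z)
(-1030 - J(-17, C(3))) + 677 = (-1030 - (-19 - 17 + 3)) + 677 = (-1030 - 1*(-33)) + 677 = (-1030 + 33) + 677 = -997 + 677 = -320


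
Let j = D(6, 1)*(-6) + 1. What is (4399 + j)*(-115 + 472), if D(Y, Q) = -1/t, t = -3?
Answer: 1570086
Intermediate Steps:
D(Y, Q) = ⅓ (D(Y, Q) = -1/(-3) = -1*(-⅓) = ⅓)
j = -1 (j = (⅓)*(-6) + 1 = -2 + 1 = -1)
(4399 + j)*(-115 + 472) = (4399 - 1)*(-115 + 472) = 4398*357 = 1570086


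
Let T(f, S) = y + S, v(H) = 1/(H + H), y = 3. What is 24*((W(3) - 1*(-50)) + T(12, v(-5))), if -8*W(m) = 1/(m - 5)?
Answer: 12711/10 ≈ 1271.1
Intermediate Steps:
v(H) = 1/(2*H)
T(f, S) = 3 + S
W(m) = -1/(8*(-5 + m)) (W(m) = -1/(8*(m - 5)) = -1/(8*(-5 + m)))
24*((W(3) - 1*(-50)) + T(12, v(-5))) = 24*((-1/(-40 + 8*3) - 1*(-50)) + (3 + (½)/(-5))) = 24*((-1/(-40 + 24) + 50) + (3 + (½)*(-⅕))) = 24*((-1/(-16) + 50) + (3 - ⅒)) = 24*((-1*(-1/16) + 50) + 29/10) = 24*((1/16 + 50) + 29/10) = 24*(801/16 + 29/10) = 24*(4237/80) = 12711/10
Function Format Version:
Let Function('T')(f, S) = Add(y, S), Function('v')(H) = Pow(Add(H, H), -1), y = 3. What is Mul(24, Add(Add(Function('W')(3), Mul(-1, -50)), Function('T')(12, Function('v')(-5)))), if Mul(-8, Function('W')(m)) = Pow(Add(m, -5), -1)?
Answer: Rational(12711, 10) ≈ 1271.1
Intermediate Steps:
Function('v')(H) = Mul(Rational(1, 2), Pow(H, -1)) (Function('v')(H) = Pow(Mul(2, H), -1) = Mul(Rational(1, 2), Pow(H, -1)))
Function('T')(f, S) = Add(3, S)
Function('W')(m) = Mul(Rational(-1, 8), Pow(Add(-5, m), -1)) (Function('W')(m) = Mul(Rational(-1, 8), Pow(Add(m, -5), -1)) = Mul(Rational(-1, 8), Pow(Add(-5, m), -1)))
Mul(24, Add(Add(Function('W')(3), Mul(-1, -50)), Function('T')(12, Function('v')(-5)))) = Mul(24, Add(Add(Mul(-1, Pow(Add(-40, Mul(8, 3)), -1)), Mul(-1, -50)), Add(3, Mul(Rational(1, 2), Pow(-5, -1))))) = Mul(24, Add(Add(Mul(-1, Pow(Add(-40, 24), -1)), 50), Add(3, Mul(Rational(1, 2), Rational(-1, 5))))) = Mul(24, Add(Add(Mul(-1, Pow(-16, -1)), 50), Add(3, Rational(-1, 10)))) = Mul(24, Add(Add(Mul(-1, Rational(-1, 16)), 50), Rational(29, 10))) = Mul(24, Add(Add(Rational(1, 16), 50), Rational(29, 10))) = Mul(24, Add(Rational(801, 16), Rational(29, 10))) = Mul(24, Rational(4237, 80)) = Rational(12711, 10)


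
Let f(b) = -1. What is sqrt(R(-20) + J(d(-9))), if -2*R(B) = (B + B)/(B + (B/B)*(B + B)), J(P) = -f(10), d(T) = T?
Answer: sqrt(6)/3 ≈ 0.81650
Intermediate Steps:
J(P) = 1 (J(P) = -1*(-1) = 1)
R(B) = -1/3 (R(B) = -(B + B)/(2*(B + (B/B)*(B + B))) = -2*B/(2*(B + 1*(2*B))) = -2*B/(2*(B + 2*B)) = -2*B/(2*(3*B)) = -2*B*1/(3*B)/2 = -1/2*2/3 = -1/3)
sqrt(R(-20) + J(d(-9))) = sqrt(-1/3 + 1) = sqrt(2/3) = sqrt(6)/3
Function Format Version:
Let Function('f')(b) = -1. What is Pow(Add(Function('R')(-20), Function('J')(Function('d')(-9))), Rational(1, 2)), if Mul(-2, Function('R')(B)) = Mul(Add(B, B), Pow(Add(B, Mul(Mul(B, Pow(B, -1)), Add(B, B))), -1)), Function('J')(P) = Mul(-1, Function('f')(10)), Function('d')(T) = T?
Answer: Mul(Rational(1, 3), Pow(6, Rational(1, 2))) ≈ 0.81650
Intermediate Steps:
Function('J')(P) = 1 (Function('J')(P) = Mul(-1, -1) = 1)
Function('R')(B) = Rational(-1, 3) (Function('R')(B) = Mul(Rational(-1, 2), Mul(Add(B, B), Pow(Add(B, Mul(Mul(B, Pow(B, -1)), Add(B, B))), -1))) = Mul(Rational(-1, 2), Mul(Mul(2, B), Pow(Add(B, Mul(1, Mul(2, B))), -1))) = Mul(Rational(-1, 2), Mul(Mul(2, B), Pow(Add(B, Mul(2, B)), -1))) = Mul(Rational(-1, 2), Mul(Mul(2, B), Pow(Mul(3, B), -1))) = Mul(Rational(-1, 2), Mul(Mul(2, B), Mul(Rational(1, 3), Pow(B, -1)))) = Mul(Rational(-1, 2), Rational(2, 3)) = Rational(-1, 3))
Pow(Add(Function('R')(-20), Function('J')(Function('d')(-9))), Rational(1, 2)) = Pow(Add(Rational(-1, 3), 1), Rational(1, 2)) = Pow(Rational(2, 3), Rational(1, 2)) = Mul(Rational(1, 3), Pow(6, Rational(1, 2)))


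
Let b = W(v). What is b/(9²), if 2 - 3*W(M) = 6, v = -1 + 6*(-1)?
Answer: -4/243 ≈ -0.016461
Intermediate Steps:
v = -7 (v = -1 - 6 = -7)
W(M) = -4/3 (W(M) = ⅔ - ⅓*6 = ⅔ - 2 = -4/3)
b = -4/3 ≈ -1.3333
b/(9²) = -4/(3*(9²)) = -4/3/81 = -4/3*1/81 = -4/243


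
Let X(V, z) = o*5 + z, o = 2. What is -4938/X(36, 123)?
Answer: -4938/133 ≈ -37.128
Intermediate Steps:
X(V, z) = 10 + z (X(V, z) = 2*5 + z = 10 + z)
-4938/X(36, 123) = -4938/(10 + 123) = -4938/133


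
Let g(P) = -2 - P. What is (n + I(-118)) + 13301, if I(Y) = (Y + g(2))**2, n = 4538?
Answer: 32723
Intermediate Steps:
I(Y) = (-4 + Y)**2 (I(Y) = (Y + (-2 - 1*2))**2 = (Y + (-2 - 2))**2 = (Y - 4)**2 = (-4 + Y)**2)
(n + I(-118)) + 13301 = (4538 + (-4 - 118)**2) + 13301 = (4538 + (-122)**2) + 13301 = (4538 + 14884) + 13301 = 19422 + 13301 = 32723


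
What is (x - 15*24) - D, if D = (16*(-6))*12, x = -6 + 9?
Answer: 795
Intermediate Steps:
x = 3
D = -1152 (D = -96*12 = -1152)
(x - 15*24) - D = (3 - 15*24) - 1*(-1152) = (3 - 360) + 1152 = -357 + 1152 = 795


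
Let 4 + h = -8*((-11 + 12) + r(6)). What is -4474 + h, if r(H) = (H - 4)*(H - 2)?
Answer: -4550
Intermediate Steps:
r(H) = (-4 + H)*(-2 + H)
h = -76 (h = -4 - 8*((-11 + 12) + (8 + 6² - 6*6)) = -4 - 8*(1 + (8 + 36 - 36)) = -4 - 8*(1 + 8) = -4 - 8*9 = -4 - 72 = -76)
-4474 + h = -4474 - 76 = -4550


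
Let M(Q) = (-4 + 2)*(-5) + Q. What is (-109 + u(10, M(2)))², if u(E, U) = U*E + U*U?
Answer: 24025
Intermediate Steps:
M(Q) = 10 + Q (M(Q) = -2*(-5) + Q = 10 + Q)
u(E, U) = U² + E*U (u(E, U) = E*U + U² = U² + E*U)
(-109 + u(10, M(2)))² = (-109 + (10 + 2)*(10 + (10 + 2)))² = (-109 + 12*(10 + 12))² = (-109 + 12*22)² = (-109 + 264)² = 155² = 24025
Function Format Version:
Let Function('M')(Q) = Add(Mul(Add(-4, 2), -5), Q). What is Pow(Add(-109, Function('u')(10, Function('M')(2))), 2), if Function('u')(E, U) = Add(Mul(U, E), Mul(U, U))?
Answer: 24025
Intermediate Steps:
Function('M')(Q) = Add(10, Q) (Function('M')(Q) = Add(Mul(-2, -5), Q) = Add(10, Q))
Function('u')(E, U) = Add(Pow(U, 2), Mul(E, U)) (Function('u')(E, U) = Add(Mul(E, U), Pow(U, 2)) = Add(Pow(U, 2), Mul(E, U)))
Pow(Add(-109, Function('u')(10, Function('M')(2))), 2) = Pow(Add(-109, Mul(Add(10, 2), Add(10, Add(10, 2)))), 2) = Pow(Add(-109, Mul(12, Add(10, 12))), 2) = Pow(Add(-109, Mul(12, 22)), 2) = Pow(Add(-109, 264), 2) = Pow(155, 2) = 24025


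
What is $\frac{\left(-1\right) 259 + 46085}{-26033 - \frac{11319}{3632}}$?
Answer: $- \frac{166440032}{94563175} \approx -1.7601$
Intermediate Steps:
$\frac{\left(-1\right) 259 + 46085}{-26033 - \frac{11319}{3632}} = \frac{-259 + 46085}{-26033 - \frac{11319}{3632}} = \frac{45826}{-26033 - \frac{11319}{3632}} = \frac{45826}{- \frac{94563175}{3632}} = 45826 \left(- \frac{3632}{94563175}\right) = - \frac{166440032}{94563175}$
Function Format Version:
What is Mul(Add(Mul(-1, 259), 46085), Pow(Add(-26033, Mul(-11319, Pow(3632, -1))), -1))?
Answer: Rational(-166440032, 94563175) ≈ -1.7601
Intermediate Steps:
Mul(Add(Mul(-1, 259), 46085), Pow(Add(-26033, Mul(-11319, Pow(3632, -1))), -1)) = Mul(Add(-259, 46085), Pow(Add(-26033, Mul(-11319, Rational(1, 3632))), -1)) = Mul(45826, Pow(Add(-26033, Rational(-11319, 3632)), -1)) = Mul(45826, Pow(Rational(-94563175, 3632), -1)) = Mul(45826, Rational(-3632, 94563175)) = Rational(-166440032, 94563175)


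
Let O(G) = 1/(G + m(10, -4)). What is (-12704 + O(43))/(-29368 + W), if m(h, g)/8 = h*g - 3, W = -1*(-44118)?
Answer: -764781/887950 ≈ -0.86129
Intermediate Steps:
W = 44118
m(h, g) = -24 + 8*g*h (m(h, g) = 8*(h*g - 3) = 8*(g*h - 3) = 8*(-3 + g*h) = -24 + 8*g*h)
O(G) = 1/(-344 + G) (O(G) = 1/(G + (-24 + 8*(-4)*10)) = 1/(G + (-24 - 320)) = 1/(G - 344) = 1/(-344 + G))
(-12704 + O(43))/(-29368 + W) = (-12704 + 1/(-344 + 43))/(-29368 + 44118) = (-12704 + 1/(-301))/14750 = (-12704 - 1/301)*(1/14750) = -3823905/301*1/14750 = -764781/887950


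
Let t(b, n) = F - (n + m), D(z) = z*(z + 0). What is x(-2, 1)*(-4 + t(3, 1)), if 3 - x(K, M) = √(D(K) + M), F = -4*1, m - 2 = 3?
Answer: -42 + 14*√5 ≈ -10.695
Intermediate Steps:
m = 5 (m = 2 + 3 = 5)
D(z) = z² (D(z) = z*z = z²)
F = -4
x(K, M) = 3 - √(M + K²) (x(K, M) = 3 - √(K² + M) = 3 - √(M + K²))
t(b, n) = -9 - n (t(b, n) = -4 - (n + 5) = -4 - (5 + n) = -4 + (-5 - n) = -9 - n)
x(-2, 1)*(-4 + t(3, 1)) = (3 - √(1 + (-2)²))*(-4 + (-9 - 1*1)) = (3 - √(1 + 4))*(-4 + (-9 - 1)) = (3 - √5)*(-4 - 10) = (3 - √5)*(-14) = -42 + 14*√5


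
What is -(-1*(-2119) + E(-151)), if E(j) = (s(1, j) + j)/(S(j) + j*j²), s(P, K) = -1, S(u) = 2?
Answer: -7295609083/3442949 ≈ -2119.0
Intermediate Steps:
E(j) = (-1 + j)/(2 + j³) (E(j) = (-1 + j)/(2 + j*j²) = (-1 + j)/(2 + j³))
-(-1*(-2119) + E(-151)) = -(-1*(-2119) + (-1 - 151)/(2 + (-151)³)) = -(2119 - 152/(2 - 3442951)) = -(2119 - 152/(-3442949)) = -(2119 - 1/3442949*(-152)) = -(2119 + 152/3442949) = -1*7295609083/3442949 = -7295609083/3442949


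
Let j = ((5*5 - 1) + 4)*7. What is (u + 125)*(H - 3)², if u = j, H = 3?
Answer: 0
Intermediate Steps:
j = 196 (j = ((25 - 1) + 4)*7 = (24 + 4)*7 = 28*7 = 196)
u = 196
(u + 125)*(H - 3)² = (196 + 125)*(3 - 3)² = 321*0² = 321*0 = 0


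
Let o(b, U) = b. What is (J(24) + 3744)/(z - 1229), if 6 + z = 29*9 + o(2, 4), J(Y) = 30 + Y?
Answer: -211/54 ≈ -3.9074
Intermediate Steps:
z = 257 (z = -6 + (29*9 + 2) = -6 + (261 + 2) = -6 + 263 = 257)
(J(24) + 3744)/(z - 1229) = ((30 + 24) + 3744)/(257 - 1229) = (54 + 3744)/(-972) = 3798*(-1/972) = -211/54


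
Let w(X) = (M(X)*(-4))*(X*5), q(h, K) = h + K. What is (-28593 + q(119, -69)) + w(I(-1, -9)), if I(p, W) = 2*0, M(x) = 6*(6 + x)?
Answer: -28543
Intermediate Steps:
M(x) = 36 + 6*x
q(h, K) = K + h
I(p, W) = 0
w(X) = 5*X*(-144 - 24*X) (w(X) = ((36 + 6*X)*(-4))*(X*5) = (-144 - 24*X)*(5*X) = 5*X*(-144 - 24*X))
(-28593 + q(119, -69)) + w(I(-1, -9)) = (-28593 + (-69 + 119)) - 120*0*(6 + 0) = (-28593 + 50) - 120*0*6 = -28543 + 0 = -28543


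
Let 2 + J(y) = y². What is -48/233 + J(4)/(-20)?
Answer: -2111/2330 ≈ -0.90601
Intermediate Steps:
J(y) = -2 + y²
-48/233 + J(4)/(-20) = -48/233 + (-2 + 4²)/(-20) = -48*1/233 + (-2 + 16)*(-1/20) = -48/233 + 14*(-1/20) = -48/233 - 7/10 = -2111/2330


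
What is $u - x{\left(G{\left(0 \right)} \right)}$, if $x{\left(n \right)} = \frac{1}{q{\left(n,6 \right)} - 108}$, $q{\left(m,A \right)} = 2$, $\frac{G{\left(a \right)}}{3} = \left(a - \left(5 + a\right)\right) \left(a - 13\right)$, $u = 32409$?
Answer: $\frac{3435355}{106} \approx 32409.0$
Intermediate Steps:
$G{\left(a \right)} = 195 - 15 a$ ($G{\left(a \right)} = 3 \left(a - \left(5 + a\right)\right) \left(a - 13\right) = 3 \left(- 5 \left(-13 + a\right)\right) = 3 \left(65 - 5 a\right) = 195 - 15 a$)
$x{\left(n \right)} = - \frac{1}{106}$ ($x{\left(n \right)} = \frac{1}{2 - 108} = \frac{1}{-106} = - \frac{1}{106}$)
$u - x{\left(G{\left(0 \right)} \right)} = 32409 - - \frac{1}{106} = 32409 + \frac{1}{106} = \frac{3435355}{106}$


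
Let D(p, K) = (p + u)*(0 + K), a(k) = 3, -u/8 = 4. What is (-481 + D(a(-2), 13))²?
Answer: 736164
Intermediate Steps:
u = -32 (u = -8*4 = -32)
D(p, K) = K*(-32 + p) (D(p, K) = (p - 32)*(0 + K) = (-32 + p)*K = K*(-32 + p))
(-481 + D(a(-2), 13))² = (-481 + 13*(-32 + 3))² = (-481 + 13*(-29))² = (-481 - 377)² = (-858)² = 736164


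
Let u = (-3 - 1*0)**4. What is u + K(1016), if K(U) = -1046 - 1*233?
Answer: -1198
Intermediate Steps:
u = 81 (u = (-3 + 0)**4 = (-3)**4 = 81)
K(U) = -1279 (K(U) = -1046 - 233 = -1279)
u + K(1016) = 81 - 1279 = -1198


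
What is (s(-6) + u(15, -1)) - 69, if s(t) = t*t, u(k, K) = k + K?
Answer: -19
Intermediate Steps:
u(k, K) = K + k
s(t) = t²
(s(-6) + u(15, -1)) - 69 = ((-6)² + (-1 + 15)) - 69 = (36 + 14) - 69 = 50 - 69 = -19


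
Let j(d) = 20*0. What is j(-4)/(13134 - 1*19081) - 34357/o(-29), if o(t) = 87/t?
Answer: 34357/3 ≈ 11452.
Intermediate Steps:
j(d) = 0
j(-4)/(13134 - 1*19081) - 34357/o(-29) = 0/(13134 - 1*19081) - 34357/(87/(-29)) = 0/(13134 - 19081) - 34357/(87*(-1/29)) = 0/(-5947) - 34357/(-3) = 0*(-1/5947) - 34357*(-1/3) = 0 + 34357/3 = 34357/3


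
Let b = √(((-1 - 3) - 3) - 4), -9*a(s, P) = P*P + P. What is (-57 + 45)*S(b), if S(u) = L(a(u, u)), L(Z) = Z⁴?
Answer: -27104/2187 + 19360*I*√11/2187 ≈ -12.393 + 29.36*I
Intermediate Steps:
a(s, P) = -P/9 - P²/9 (a(s, P) = -(P*P + P)/9 = -(P² + P)/9 = -(P + P²)/9 = -P/9 - P²/9)
b = I*√11 (b = √((-4 - 3) - 4) = √(-7 - 4) = √(-11) = I*√11 ≈ 3.3166*I)
S(u) = u⁴*(1 + u)⁴/6561 (S(u) = (-u*(1 + u)/9)⁴ = u⁴*(1 + u)⁴/6561)
(-57 + 45)*S(b) = (-57 + 45)*((I*√11)⁴*(1 + I*√11)⁴/6561) = -4*121*(1 + I*√11)⁴/2187 = -484*(1 + I*√11)⁴/2187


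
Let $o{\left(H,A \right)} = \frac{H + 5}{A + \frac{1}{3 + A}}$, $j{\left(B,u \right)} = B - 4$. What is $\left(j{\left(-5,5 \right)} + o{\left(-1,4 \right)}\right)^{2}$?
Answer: $\frac{54289}{841} \approx 64.553$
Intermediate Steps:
$j{\left(B,u \right)} = -4 + B$
$o{\left(H,A \right)} = \frac{5 + H}{A + \frac{1}{3 + A}}$
$\left(j{\left(-5,5 \right)} + o{\left(-1,4 \right)}\right)^{2} = \left(\left(-4 - 5\right) + \frac{15 + 3 \left(-1\right) + 5 \cdot 4 + 4 \left(-1\right)}{1 + 4^{2} + 3 \cdot 4}\right)^{2} = \left(-9 + \frac{15 - 3 + 20 - 4}{1 + 16 + 12}\right)^{2} = \left(-9 + \frac{1}{29} \cdot 28\right)^{2} = \left(-9 + \frac{28}{29}\right)^{2} = \left(- \frac{233}{29}\right)^{2} = \frac{54289}{841}$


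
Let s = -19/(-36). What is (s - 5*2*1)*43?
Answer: -14663/36 ≈ -407.31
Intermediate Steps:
s = 19/36 (s = -19*(-1/36) = 19/36 ≈ 0.52778)
(s - 5*2*1)*43 = (19/36 - 5*2*1)*43 = (19/36 - 10*1)*43 = (19/36 - 10)*43 = -341/36*43 = -14663/36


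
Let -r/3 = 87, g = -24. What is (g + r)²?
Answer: 81225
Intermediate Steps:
r = -261 (r = -3*87 = -261)
(g + r)² = (-24 - 261)² = (-285)² = 81225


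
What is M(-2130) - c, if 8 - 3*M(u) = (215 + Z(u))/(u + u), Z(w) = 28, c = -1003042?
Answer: 4272970361/4260 ≈ 1.0030e+6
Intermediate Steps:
M(u) = 8/3 - 81/(2*u) (M(u) = 8/3 - (215 + 28)/(3*(u + u)) = 8/3 - 81/(2*u))
M(-2130) - c = (1/6)*(-243 + 16*(-2130))/(-2130) - 1*(-1003042) = (1/6)*(-1/2130)*(-243 - 34080) + 1003042 = (1/6)*(-1/2130)*(-34323) + 1003042 = 11441/4260 + 1003042 = 4272970361/4260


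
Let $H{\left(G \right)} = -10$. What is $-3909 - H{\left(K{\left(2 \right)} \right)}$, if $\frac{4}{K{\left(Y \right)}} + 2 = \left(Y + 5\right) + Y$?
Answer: $-3899$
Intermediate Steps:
$K{\left(Y \right)} = \frac{4}{3 + 2 Y}$ ($K{\left(Y \right)} = \frac{4}{-2 + \left(\left(Y + 5\right) + Y\right)} = \frac{4}{-2 + \left(\left(5 + Y\right) + Y\right)} = \frac{4}{-2 + \left(5 + 2 Y\right)} = \frac{4}{3 + 2 Y}$)
$-3909 - H{\left(K{\left(2 \right)} \right)} = -3909 - -10 = -3909 + 10 = -3899$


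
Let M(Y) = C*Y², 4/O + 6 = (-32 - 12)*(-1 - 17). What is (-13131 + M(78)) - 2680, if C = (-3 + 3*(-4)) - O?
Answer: -14030357/131 ≈ -1.0710e+5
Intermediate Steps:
O = 2/393 (O = 4/(-6 + (-32 - 12)*(-1 - 17)) = 4/(-6 - 44*(-18)) = 4/(-6 + 792) = 4/786 = 4*(1/786) = 2/393 ≈ 0.0050891)
C = -5897/393 (C = (-3 + 3*(-4)) - 1*2/393 = (-3 - 12) - 2/393 = -15 - 2/393 = -5897/393 ≈ -15.005)
M(Y) = -5897*Y²/393
(-13131 + M(78)) - 2680 = (-13131 - 5897/393*78²) - 2680 = (-13131 - 5897/393*6084) - 2680 = (-13131 - 11959116/131) - 2680 = -13679277/131 - 2680 = -14030357/131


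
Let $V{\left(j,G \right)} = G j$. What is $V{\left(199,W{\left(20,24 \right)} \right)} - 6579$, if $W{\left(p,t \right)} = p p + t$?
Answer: $77797$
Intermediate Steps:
$W{\left(p,t \right)} = t + p^{2}$ ($W{\left(p,t \right)} = p^{2} + t = t + p^{2}$)
$V{\left(199,W{\left(20,24 \right)} \right)} - 6579 = \left(24 + 20^{2}\right) 199 - 6579 = \left(24 + 400\right) 199 - 6579 = 424 \cdot 199 - 6579 = 84376 - 6579 = 77797$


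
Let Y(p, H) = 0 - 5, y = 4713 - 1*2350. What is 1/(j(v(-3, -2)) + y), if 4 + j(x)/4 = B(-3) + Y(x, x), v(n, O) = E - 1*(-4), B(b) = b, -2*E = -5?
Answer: 1/2315 ≈ 0.00043197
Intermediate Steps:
E = 5/2 (E = -½*(-5) = 5/2 ≈ 2.5000)
y = 2363 (y = 4713 - 2350 = 2363)
Y(p, H) = -5
v(n, O) = 13/2 (v(n, O) = 5/2 - 1*(-4) = 5/2 + 4 = 13/2)
j(x) = -48 (j(x) = -16 + 4*(-3 - 5) = -16 + 4*(-8) = -16 - 32 = -48)
1/(j(v(-3, -2)) + y) = 1/(-48 + 2363) = 1/2315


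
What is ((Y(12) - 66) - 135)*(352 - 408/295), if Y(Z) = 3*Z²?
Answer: 23892792/295 ≈ 80993.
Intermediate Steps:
((Y(12) - 66) - 135)*(352 - 408/295) = ((3*12² - 66) - 135)*(352 - 408/295) = ((3*144 - 66) - 135)*(352 - 408*1/295) = ((432 - 66) - 135)*(352 - 408/295) = (366 - 135)*(103432/295) = 231*(103432/295) = 23892792/295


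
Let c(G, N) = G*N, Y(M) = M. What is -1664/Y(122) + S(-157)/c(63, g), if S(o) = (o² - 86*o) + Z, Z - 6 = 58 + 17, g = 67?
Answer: -131080/28609 ≈ -4.5818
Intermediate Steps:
Z = 81 (Z = 6 + (58 + 17) = 6 + 75 = 81)
S(o) = 81 + o² - 86*o (S(o) = (o² - 86*o) + 81 = 81 + o² - 86*o)
-1664/Y(122) + S(-157)/c(63, g) = -1664/122 + (81 + (-157)² - 86*(-157))/((63*67)) = -1664*1/122 + (81 + 24649 + 13502)/4221 = -832/61 + 38232*(1/4221) = -832/61 + 4248/469 = -131080/28609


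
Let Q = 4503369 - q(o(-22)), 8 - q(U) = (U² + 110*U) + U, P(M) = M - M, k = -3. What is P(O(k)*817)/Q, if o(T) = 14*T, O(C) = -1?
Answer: 0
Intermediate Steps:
P(M) = 0
q(U) = 8 - U² - 111*U (q(U) = 8 - ((U² + 110*U) + U) = 8 - (U² + 111*U) = 8 + (-U² - 111*U) = 8 - U² - 111*U)
Q = 4564037 (Q = 4503369 - (8 - (14*(-22))² - 1554*(-22)) = 4503369 - (8 - 1*(-308)² - 111*(-308)) = 4503369 - (8 - 1*94864 + 34188) = 4503369 - (8 - 94864 + 34188) = 4503369 - 1*(-60668) = 4503369 + 60668 = 4564037)
P(O(k)*817)/Q = 0/4564037 = 0*(1/4564037) = 0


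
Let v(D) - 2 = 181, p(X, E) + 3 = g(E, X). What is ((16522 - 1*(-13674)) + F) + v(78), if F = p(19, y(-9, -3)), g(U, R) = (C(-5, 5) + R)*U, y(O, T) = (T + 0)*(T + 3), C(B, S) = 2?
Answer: 30376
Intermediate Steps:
y(O, T) = T*(3 + T)
g(U, R) = U*(2 + R) (g(U, R) = (2 + R)*U = U*(2 + R))
p(X, E) = -3 + E*(2 + X)
v(D) = 183 (v(D) = 2 + 181 = 183)
F = -3 (F = -3 + (-3*(3 - 3))*(2 + 19) = -3 - 3*0*21 = -3 + 0*21 = -3 + 0 = -3)
((16522 - 1*(-13674)) + F) + v(78) = ((16522 - 1*(-13674)) - 3) + 183 = ((16522 + 13674) - 3) + 183 = (30196 - 3) + 183 = 30193 + 183 = 30376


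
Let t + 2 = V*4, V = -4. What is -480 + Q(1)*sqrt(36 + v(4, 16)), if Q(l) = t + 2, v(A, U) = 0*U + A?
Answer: -480 - 32*sqrt(10) ≈ -581.19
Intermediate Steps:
t = -18 (t = -2 - 4*4 = -2 - 16 = -18)
v(A, U) = A (v(A, U) = 0 + A = A)
Q(l) = -16 (Q(l) = -18 + 2 = -16)
-480 + Q(1)*sqrt(36 + v(4, 16)) = -480 - 16*sqrt(36 + 4) = -480 - 32*sqrt(10)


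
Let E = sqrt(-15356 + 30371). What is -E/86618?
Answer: -sqrt(15015)/86618 ≈ -0.0014147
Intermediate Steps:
E = sqrt(15015) ≈ 122.54
-E/86618 = -sqrt(15015)/86618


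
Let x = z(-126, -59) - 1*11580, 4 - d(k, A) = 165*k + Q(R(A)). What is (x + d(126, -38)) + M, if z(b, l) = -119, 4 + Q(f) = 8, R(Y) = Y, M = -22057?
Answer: -54546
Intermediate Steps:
Q(f) = 4 (Q(f) = -4 + 8 = 4)
d(k, A) = -165*k (d(k, A) = 4 - (165*k + 4) = 4 - (4 + 165*k) = 4 + (-4 - 165*k) = -165*k)
x = -11699 (x = -119 - 1*11580 = -119 - 11580 = -11699)
(x + d(126, -38)) + M = (-11699 - 165*126) - 22057 = (-11699 - 20790) - 22057 = -32489 - 22057 = -54546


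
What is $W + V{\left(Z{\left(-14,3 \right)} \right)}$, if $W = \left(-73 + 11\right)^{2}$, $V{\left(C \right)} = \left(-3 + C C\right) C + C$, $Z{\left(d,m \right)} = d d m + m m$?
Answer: $212778823$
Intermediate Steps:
$Z{\left(d,m \right)} = m^{2} + m d^{2}$ ($Z{\left(d,m \right)} = d^{2} m + m^{2} = m d^{2} + m^{2} = m^{2} + m d^{2}$)
$V{\left(C \right)} = C + C \left(-3 + C^{2}\right)$ ($V{\left(C \right)} = \left(-3 + C^{2}\right) C + C = C \left(-3 + C^{2}\right) + C = C + C \left(-3 + C^{2}\right)$)
$W = 3844$ ($W = \left(-62\right)^{2} = 3844$)
$W + V{\left(Z{\left(-14,3 \right)} \right)} = 3844 + 3 \left(3 + \left(-14\right)^{2}\right) \left(-2 + \left(3 \left(3 + \left(-14\right)^{2}\right)\right)^{2}\right) = 3844 + 3 \left(3 + 196\right) \left(-2 + \left(3 \left(3 + 196\right)\right)^{2}\right) = 3844 + 3 \cdot 199 \left(-2 + \left(3 \cdot 199\right)^{2}\right) = 3844 + 597 \left(-2 + 597^{2}\right) = 3844 + 597 \left(-2 + 356409\right) = 3844 + 597 \cdot 356407 = 3844 + 212774979 = 212778823$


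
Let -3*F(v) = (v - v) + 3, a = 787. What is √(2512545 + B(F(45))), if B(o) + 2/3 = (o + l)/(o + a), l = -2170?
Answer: 5*√62089525302/786 ≈ 1585.1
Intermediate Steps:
F(v) = -1 (F(v) = -((v - v) + 3)/3 = -(0 + 3)/3 = -⅓*3 = -1)
B(o) = -⅔ + (-2170 + o)/(787 + o) (B(o) = -⅔ + (o - 2170)/(o + 787) = -⅔ + (-2170 + o)/(787 + o))
√(2512545 + B(F(45))) = √(2512545 + (-8084 - 1)/(3*(787 - 1))) = √(2512545 + (⅓)*(-8085)/786) = √(2512545 + (⅓)*(1/786)*(-8085)) = √(2512545 - 2695/786) = √(1974857675/786) = 5*√62089525302/786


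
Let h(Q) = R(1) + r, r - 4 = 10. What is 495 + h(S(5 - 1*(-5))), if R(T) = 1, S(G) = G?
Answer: 510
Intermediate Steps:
r = 14 (r = 4 + 10 = 14)
h(Q) = 15 (h(Q) = 1 + 14 = 15)
495 + h(S(5 - 1*(-5))) = 495 + 15 = 510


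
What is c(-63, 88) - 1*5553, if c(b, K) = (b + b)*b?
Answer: 2385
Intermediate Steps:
c(b, K) = 2*b² (c(b, K) = (2*b)*b = 2*b²)
c(-63, 88) - 1*5553 = 2*(-63)² - 1*5553 = 2*3969 - 5553 = 7938 - 5553 = 2385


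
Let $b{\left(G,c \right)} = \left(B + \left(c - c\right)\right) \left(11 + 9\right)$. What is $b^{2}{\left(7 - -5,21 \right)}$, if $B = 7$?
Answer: $19600$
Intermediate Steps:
$b{\left(G,c \right)} = 140$ ($b{\left(G,c \right)} = \left(7 + \left(c - c\right)\right) \left(11 + 9\right) = \left(7 + 0\right) 20 = 7 \cdot 20 = 140$)
$b^{2}{\left(7 - -5,21 \right)} = 140^{2} = 19600$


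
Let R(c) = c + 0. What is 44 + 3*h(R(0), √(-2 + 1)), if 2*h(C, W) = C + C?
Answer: 44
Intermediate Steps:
R(c) = c
h(C, W) = C (h(C, W) = (C + C)/2 = (2*C)/2 = C)
44 + 3*h(R(0), √(-2 + 1)) = 44 + 3*0 = 44 + 0 = 44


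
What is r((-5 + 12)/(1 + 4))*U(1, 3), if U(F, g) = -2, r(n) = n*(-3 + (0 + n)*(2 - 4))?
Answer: 406/25 ≈ 16.240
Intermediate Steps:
r(n) = n*(-3 - 2*n) (r(n) = n*(-3 + n*(-2)) = n*(-3 - 2*n))
r((-5 + 12)/(1 + 4))*U(1, 3) = -(-5 + 12)/(1 + 4)*(3 + 2*((-5 + 12)/(1 + 4)))*(-2) = -7/5*(3 + 2*(7/5))*(-2) = -7*(⅕)*(3 + 2*(7*(⅕)))*(-2) = -1*7/5*(3 + 2*(7/5))*(-2) = -1*7/5*(3 + 14/5)*(-2) = -1*7/5*29/5*(-2) = -203/25*(-2) = 406/25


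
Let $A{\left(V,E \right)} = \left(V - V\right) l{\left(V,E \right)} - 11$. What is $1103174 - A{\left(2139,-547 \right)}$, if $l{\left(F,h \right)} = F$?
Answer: $1103185$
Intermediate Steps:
$A{\left(V,E \right)} = -11$ ($A{\left(V,E \right)} = \left(V - V\right) V - 11 = 0 V - 11 = 0 - 11 = -11$)
$1103174 - A{\left(2139,-547 \right)} = 1103174 - -11 = 1103174 + 11 = 1103185$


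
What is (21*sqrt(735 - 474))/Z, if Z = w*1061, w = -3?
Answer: -21*sqrt(29)/1061 ≈ -0.10659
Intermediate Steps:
Z = -3183 (Z = -3*1061 = -3183)
(21*sqrt(735 - 474))/Z = (21*sqrt(735 - 474))/(-3183) = (21*sqrt(261))*(-1/3183) = (21*(3*sqrt(29)))*(-1/3183) = (63*sqrt(29))*(-1/3183) = -21*sqrt(29)/1061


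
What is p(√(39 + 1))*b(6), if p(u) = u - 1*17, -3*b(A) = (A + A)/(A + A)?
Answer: 17/3 - 2*√10/3 ≈ 3.5585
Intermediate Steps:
b(A) = -⅓ (b(A) = -(A + A)/(3*(A + A)) = -2*A/(3*(2*A)) = -2*A*1/(2*A)/3 = -⅓*1 = -⅓)
p(u) = -17 + u (p(u) = u - 17 = -17 + u)
p(√(39 + 1))*b(6) = (-17 + √(39 + 1))*(-⅓) = (-17 + √40)*(-⅓) = (-17 + 2*√10)*(-⅓) = 17/3 - 2*√10/3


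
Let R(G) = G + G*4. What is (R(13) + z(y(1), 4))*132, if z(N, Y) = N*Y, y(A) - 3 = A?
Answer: 10692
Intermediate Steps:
R(G) = 5*G (R(G) = G + 4*G = 5*G)
y(A) = 3 + A
(R(13) + z(y(1), 4))*132 = (5*13 + (3 + 1)*4)*132 = (65 + 4*4)*132 = (65 + 16)*132 = 81*132 = 10692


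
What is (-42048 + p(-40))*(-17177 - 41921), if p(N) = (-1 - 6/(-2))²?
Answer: 2484716312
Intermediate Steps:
p(N) = 4 (p(N) = (-1 - 6*(-½))² = (-1 + 3)² = 2² = 4)
(-42048 + p(-40))*(-17177 - 41921) = (-42048 + 4)*(-17177 - 41921) = -42044*(-59098) = 2484716312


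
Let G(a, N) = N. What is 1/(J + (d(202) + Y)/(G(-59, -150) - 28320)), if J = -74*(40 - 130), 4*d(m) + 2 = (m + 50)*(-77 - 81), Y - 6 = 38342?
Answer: 18980/126387871 ≈ 0.00015017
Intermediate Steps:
Y = 38348 (Y = 6 + 38342 = 38348)
d(m) = -3951/2 - 79*m/2 (d(m) = -½ + ((m + 50)*(-77 - 81))/4 = -½ + ((50 + m)*(-158))/4 = -½ + (-7900 - 158*m)/4 = -½ + (-1975 - 79*m/2) = -3951/2 - 79*m/2)
J = 6660 (J = -74*(-90) = 6660)
1/(J + (d(202) + Y)/(G(-59, -150) - 28320)) = 1/(6660 + ((-3951/2 - 79/2*202) + 38348)/(-150 - 28320)) = 1/(6660 + ((-3951/2 - 7979) + 38348)/(-28470)) = 1/(6660 + (-19909/2 + 38348)*(-1/28470)) = 1/(6660 + (56787/2)*(-1/28470)) = 1/(6660 - 18929/18980) = 1/(126387871/18980) = 18980/126387871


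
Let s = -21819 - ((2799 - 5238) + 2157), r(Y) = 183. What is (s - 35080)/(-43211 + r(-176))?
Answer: 56617/43028 ≈ 1.3158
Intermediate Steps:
s = -21537 (s = -21819 - (-2439 + 2157) = -21819 - 1*(-282) = -21819 + 282 = -21537)
(s - 35080)/(-43211 + r(-176)) = (-21537 - 35080)/(-43211 + 183) = -56617/(-43028) = -56617*(-1/43028) = 56617/43028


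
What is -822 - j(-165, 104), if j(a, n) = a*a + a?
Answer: -27882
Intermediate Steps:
j(a, n) = a + a² (j(a, n) = a² + a = a + a²)
-822 - j(-165, 104) = -822 - (-165)*(1 - 165) = -822 - (-165)*(-164) = -822 - 1*27060 = -822 - 27060 = -27882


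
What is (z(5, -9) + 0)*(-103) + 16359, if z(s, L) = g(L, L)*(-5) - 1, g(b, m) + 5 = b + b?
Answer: 4617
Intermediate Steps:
g(b, m) = -5 + 2*b (g(b, m) = -5 + (b + b) = -5 + 2*b)
z(s, L) = 24 - 10*L (z(s, L) = (-5 + 2*L)*(-5) - 1 = (25 - 10*L) - 1 = 24 - 10*L)
(z(5, -9) + 0)*(-103) + 16359 = ((24 - 10*(-9)) + 0)*(-103) + 16359 = ((24 + 90) + 0)*(-103) + 16359 = (114 + 0)*(-103) + 16359 = 114*(-103) + 16359 = -11742 + 16359 = 4617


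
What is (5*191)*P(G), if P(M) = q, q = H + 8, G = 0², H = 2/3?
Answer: 24830/3 ≈ 8276.7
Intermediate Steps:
H = ⅔ (H = 2*(⅓) = ⅔ ≈ 0.66667)
G = 0
q = 26/3 (q = ⅔ + 8 = 26/3 ≈ 8.6667)
P(M) = 26/3
(5*191)*P(G) = (5*191)*(26/3) = 955*(26/3) = 24830/3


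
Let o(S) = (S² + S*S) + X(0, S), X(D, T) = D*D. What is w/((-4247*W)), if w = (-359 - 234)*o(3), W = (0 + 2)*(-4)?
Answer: -5337/16988 ≈ -0.31416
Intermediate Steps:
W = -8 (W = 2*(-4) = -8)
X(D, T) = D²
o(S) = 2*S² (o(S) = (S² + S*S) + 0² = (S² + S²) + 0 = 2*S² + 0 = 2*S²)
w = -10674 (w = (-359 - 234)*(2*3²) = -1186*9 = -593*18 = -10674)
w/((-4247*W)) = -10674/((-4247*(-8))) = -10674/33976 = -10674*1/33976 = -5337/16988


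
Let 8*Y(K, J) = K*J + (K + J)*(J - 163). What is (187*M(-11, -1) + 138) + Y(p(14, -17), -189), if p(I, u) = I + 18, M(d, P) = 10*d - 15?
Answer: -17085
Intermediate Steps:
M(d, P) = -15 + 10*d
p(I, u) = 18 + I
Y(K, J) = J*K/8 + (-163 + J)*(J + K)/8 (Y(K, J) = (K*J + (K + J)*(J - 163))/8 = (J*K + (J + K)*(-163 + J))/8 = (J*K + (-163 + J)*(J + K))/8 = J*K/8 + (-163 + J)*(J + K)/8)
(187*M(-11, -1) + 138) + Y(p(14, -17), -189) = (187*(-15 + 10*(-11)) + 138) + (-163/8*(-189) - 163*(18 + 14)/8 + (⅛)*(-189)² + (¼)*(-189)*(18 + 14)) = (187*(-15 - 110) + 138) + (30807/8 - 163/8*32 + (⅛)*35721 + (¼)*(-189)*32) = (187*(-125) + 138) + (30807/8 - 652 + 35721/8 - 1512) = (-23375 + 138) + 6152 = -23237 + 6152 = -17085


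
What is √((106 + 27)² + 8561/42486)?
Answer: √31930073529690/42486 ≈ 133.00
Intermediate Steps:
√((106 + 27)² + 8561/42486) = √(133² + 8561*(1/42486)) = √(17689 + 8561/42486) = √(751543415/42486) = √31930073529690/42486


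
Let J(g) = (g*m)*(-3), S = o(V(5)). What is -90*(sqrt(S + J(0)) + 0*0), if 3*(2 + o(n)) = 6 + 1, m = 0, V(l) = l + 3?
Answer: -30*sqrt(3) ≈ -51.962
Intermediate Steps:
V(l) = 3 + l
o(n) = 1/3 (o(n) = -2 + (6 + 1)/3 = -2 + (1/3)*7 = -2 + 7/3 = 1/3)
S = 1/3 ≈ 0.33333
J(g) = 0 (J(g) = (g*0)*(-3) = 0*(-3) = 0)
-90*(sqrt(S + J(0)) + 0*0) = -90*(sqrt(1/3 + 0) + 0*0) = -90*(sqrt(1/3) + 0) = -90*(sqrt(3)/3 + 0) = -30*sqrt(3)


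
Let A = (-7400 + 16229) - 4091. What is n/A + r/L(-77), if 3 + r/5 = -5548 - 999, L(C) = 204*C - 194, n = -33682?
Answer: -95110416/18835919 ≈ -5.0494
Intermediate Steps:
L(C) = -194 + 204*C
A = 4738 (A = 8829 - 4091 = 4738)
r = -32750 (r = -15 + 5*(-5548 - 999) = -15 + 5*(-6547) = -15 - 32735 = -32750)
n/A + r/L(-77) = -33682/4738 - 32750/(-194 + 204*(-77)) = -33682*1/4738 - 32750/(-194 - 15708) = -16841/2369 - 32750/(-15902) = -16841/2369 - 32750*(-1/15902) = -16841/2369 + 16375/7951 = -95110416/18835919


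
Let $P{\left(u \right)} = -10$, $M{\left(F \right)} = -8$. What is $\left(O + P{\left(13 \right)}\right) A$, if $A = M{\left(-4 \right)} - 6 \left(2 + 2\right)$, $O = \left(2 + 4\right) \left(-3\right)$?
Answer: $896$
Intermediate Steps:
$O = -18$ ($O = 6 \left(-3\right) = -18$)
$A = -32$ ($A = -8 - 6 \left(2 + 2\right) = -8 - 6 \cdot 4 = -8 - 24 = -32$)
$\left(O + P{\left(13 \right)}\right) A = \left(-18 - 10\right) \left(-32\right) = \left(-28\right) \left(-32\right) = 896$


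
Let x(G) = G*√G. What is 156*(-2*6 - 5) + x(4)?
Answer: -2644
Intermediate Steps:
x(G) = G^(3/2)
156*(-2*6 - 5) + x(4) = 156*(-2*6 - 5) + 4^(3/2) = 156*(-12 - 5) + 8 = 156*(-17) + 8 = -2652 + 8 = -2644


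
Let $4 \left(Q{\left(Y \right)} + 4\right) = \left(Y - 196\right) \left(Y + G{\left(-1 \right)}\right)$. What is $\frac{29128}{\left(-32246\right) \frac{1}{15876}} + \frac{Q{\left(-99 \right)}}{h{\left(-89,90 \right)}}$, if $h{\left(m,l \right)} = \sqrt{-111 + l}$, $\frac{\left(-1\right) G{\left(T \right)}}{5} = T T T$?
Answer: $- \frac{231218064}{16123} - \frac{4619 i \sqrt{21}}{14} \approx -14341.0 - 1511.9 i$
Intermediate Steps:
$G{\left(T \right)} = - 5 T^{3}$ ($G{\left(T \right)} = - 5 T T T = - 5 T^{2} T = - 5 T^{3}$)
$Q{\left(Y \right)} = -4 + \frac{\left(-196 + Y\right) \left(5 + Y\right)}{4}$ ($Q{\left(Y \right)} = -4 + \frac{\left(Y - 196\right) \left(Y - 5 \left(-1\right)^{3}\right)}{4} = -4 + \frac{\left(-196 + Y\right) \left(Y - -5\right)}{4} = -4 + \frac{\left(-196 + Y\right) \left(Y + 5\right)}{4} = -4 + \frac{\left(-196 + Y\right) \left(5 + Y\right)}{4}$)
$\frac{29128}{\left(-32246\right) \frac{1}{15876}} + \frac{Q{\left(-99 \right)}}{h{\left(-89,90 \right)}} = \frac{29128}{\left(-32246\right) \frac{1}{15876}} + \frac{-249 - - \frac{18909}{4} + \frac{\left(-99\right)^{2}}{4}}{\sqrt{-111 + 90}} = \frac{29128}{\left(-32246\right) \frac{1}{15876}} + \frac{-249 + \frac{18909}{4} + \frac{1}{4} \cdot 9801}{\sqrt{-21}} = \frac{29128}{- \frac{16123}{7938}} + \frac{-249 + \frac{18909}{4} + \frac{9801}{4}}{i \sqrt{21}} = 29128 \left(- \frac{7938}{16123}\right) + \frac{13857 \left(- \frac{i \sqrt{21}}{21}\right)}{2} = - \frac{231218064}{16123} - \frac{4619 i \sqrt{21}}{14}$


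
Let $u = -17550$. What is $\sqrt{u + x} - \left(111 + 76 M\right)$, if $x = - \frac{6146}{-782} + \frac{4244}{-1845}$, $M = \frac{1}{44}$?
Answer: $- \frac{1240}{11} + \frac{i \sqrt{1014479510675195}}{240465} \approx -112.73 + 132.46 i$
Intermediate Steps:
$M = \frac{1}{44} \approx 0.022727$
$x = \frac{4010281}{721395}$ ($x = \left(-6146\right) \left(- \frac{1}{782}\right) + 4244 \left(- \frac{1}{1845}\right) = \frac{3073}{391} - \frac{4244}{1845} = \frac{4010281}{721395} \approx 5.5591$)
$\sqrt{u + x} - \left(111 + 76 M\right) = \sqrt{-17550 + \frac{4010281}{721395}} - \frac{1240}{11} = \sqrt{- \frac{12656471969}{721395}} - \frac{1240}{11} = \frac{i \sqrt{1014479510675195}}{240465} - \frac{1240}{11} = - \frac{1240}{11} + \frac{i \sqrt{1014479510675195}}{240465}$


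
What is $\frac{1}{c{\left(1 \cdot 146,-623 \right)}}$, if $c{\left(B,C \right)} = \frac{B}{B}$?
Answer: $1$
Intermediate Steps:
$c{\left(B,C \right)} = 1$
$\frac{1}{c{\left(1 \cdot 146,-623 \right)}} = 1^{-1} = 1$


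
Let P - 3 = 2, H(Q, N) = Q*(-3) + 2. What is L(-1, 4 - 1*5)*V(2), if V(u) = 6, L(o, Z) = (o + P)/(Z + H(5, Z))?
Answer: -12/7 ≈ -1.7143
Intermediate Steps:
H(Q, N) = 2 - 3*Q (H(Q, N) = -3*Q + 2 = 2 - 3*Q)
P = 5 (P = 3 + 2 = 5)
L(o, Z) = (5 + o)/(-13 + Z) (L(o, Z) = (o + 5)/(Z + (2 - 3*5)) = (5 + o)/(Z + (2 - 15)) = (5 + o)/(Z - 13) = (5 + o)/(-13 + Z))
L(-1, 4 - 1*5)*V(2) = ((5 - 1)/(-13 + (4 - 1*5)))*6 = (4/(-13 + (4 - 5)))*6 = (4/(-13 - 1))*6 = (4/(-14))*6 = -1/14*4*6 = -2/7*6 = -12/7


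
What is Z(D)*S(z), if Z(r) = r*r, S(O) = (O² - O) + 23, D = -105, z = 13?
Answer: 1973475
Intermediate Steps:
S(O) = 23 + O² - O
Z(r) = r²
Z(D)*S(z) = (-105)²*(23 + 13² - 1*13) = 11025*(23 + 169 - 13) = 11025*179 = 1973475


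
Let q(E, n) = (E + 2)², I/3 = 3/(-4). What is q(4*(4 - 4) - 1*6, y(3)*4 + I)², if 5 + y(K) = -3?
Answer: 256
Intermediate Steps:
I = -9/4 (I = 3*(3/(-4)) = 3*(3*(-¼)) = 3*(-¾) = -9/4 ≈ -2.2500)
y(K) = -8 (y(K) = -5 - 3 = -8)
q(E, n) = (2 + E)²
q(4*(4 - 4) - 1*6, y(3)*4 + I)² = ((2 + (4*(4 - 4) - 1*6))²)² = ((2 + (4*0 - 6))²)² = ((2 + (0 - 6))²)² = ((2 - 6)²)² = ((-4)²)² = 16² = 256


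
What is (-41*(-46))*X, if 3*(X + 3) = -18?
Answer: -16974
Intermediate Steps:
X = -9 (X = -3 + (⅓)*(-18) = -3 - 6 = -9)
(-41*(-46))*X = -41*(-46)*(-9) = 1886*(-9) = -16974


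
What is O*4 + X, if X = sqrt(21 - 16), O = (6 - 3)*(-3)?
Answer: -36 + sqrt(5) ≈ -33.764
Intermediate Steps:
O = -9 (O = 3*(-3) = -9)
X = sqrt(5) ≈ 2.2361
O*4 + X = -9*4 + sqrt(5) = -36 + sqrt(5)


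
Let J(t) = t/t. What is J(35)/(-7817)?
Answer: -1/7817 ≈ -0.00012793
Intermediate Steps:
J(t) = 1
J(35)/(-7817) = 1/(-7817) = 1*(-1/7817) = -1/7817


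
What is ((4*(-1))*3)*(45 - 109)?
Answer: 768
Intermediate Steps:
((4*(-1))*3)*(45 - 109) = -4*3*(-64) = -12*(-64) = 768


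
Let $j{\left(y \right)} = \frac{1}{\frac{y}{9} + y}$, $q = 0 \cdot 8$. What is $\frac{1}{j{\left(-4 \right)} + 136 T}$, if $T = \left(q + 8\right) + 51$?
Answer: $\frac{40}{320951} \approx 0.00012463$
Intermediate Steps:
$q = 0$
$j{\left(y \right)} = \frac{9}{10 y}$ ($j{\left(y \right)} = \frac{1}{y \frac{1}{9} + y} = \frac{1}{\frac{y}{9} + y} = \frac{1}{\frac{10}{9} y} = \frac{9}{10 y}$)
$T = 59$ ($T = \left(0 + 8\right) + 51 = 8 + 51 = 59$)
$\frac{1}{j{\left(-4 \right)} + 136 T} = \frac{1}{\frac{9}{10 \left(-4\right)} + 136 \cdot 59} = \frac{1}{\frac{9}{10} \left(- \frac{1}{4}\right) + 8024} = \frac{1}{- \frac{9}{40} + 8024} = \frac{1}{\frac{320951}{40}} = \frac{40}{320951}$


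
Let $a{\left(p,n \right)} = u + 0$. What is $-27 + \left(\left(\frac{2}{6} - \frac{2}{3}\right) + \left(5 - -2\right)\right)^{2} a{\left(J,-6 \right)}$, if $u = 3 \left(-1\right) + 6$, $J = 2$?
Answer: $\frac{319}{3} \approx 106.33$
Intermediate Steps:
$u = 3$ ($u = -3 + 6 = 3$)
$a{\left(p,n \right)} = 3$ ($a{\left(p,n \right)} = 3 + 0 = 3$)
$-27 + \left(\left(\frac{2}{6} - \frac{2}{3}\right) + \left(5 - -2\right)\right)^{2} a{\left(J,-6 \right)} = -27 + \left(\left(\frac{2}{6} - \frac{2}{3}\right) + \left(5 - -2\right)\right)^{2} \cdot 3 = -27 + \left(\left(2 \cdot \frac{1}{6} - \frac{2}{3}\right) + \left(5 + 2\right)\right)^{2} \cdot 3 = -27 + \left(\left(\frac{1}{3} - \frac{2}{3}\right) + 7\right)^{2} \cdot 3 = -27 + \left(- \frac{1}{3} + 7\right)^{2} \cdot 3 = -27 + \left(\frac{20}{3}\right)^{2} \cdot 3 = -27 + \frac{400}{9} \cdot 3 = -27 + \frac{400}{3} = \frac{319}{3}$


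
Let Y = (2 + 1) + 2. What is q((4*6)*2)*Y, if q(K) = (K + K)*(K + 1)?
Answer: 23520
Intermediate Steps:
q(K) = 2*K*(1 + K) (q(K) = (2*K)*(1 + K) = 2*K*(1 + K))
Y = 5 (Y = 3 + 2 = 5)
q((4*6)*2)*Y = (2*((4*6)*2)*(1 + (4*6)*2))*5 = (2*(24*2)*(1 + 24*2))*5 = (2*48*(1 + 48))*5 = (2*48*49)*5 = 4704*5 = 23520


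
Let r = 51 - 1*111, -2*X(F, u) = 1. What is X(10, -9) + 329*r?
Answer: -39481/2 ≈ -19741.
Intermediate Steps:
X(F, u) = -1/2 (X(F, u) = -1/2*1 = -1/2)
r = -60 (r = 51 - 111 = -60)
X(10, -9) + 329*r = -1/2 + 329*(-60) = -1/2 - 19740 = -39481/2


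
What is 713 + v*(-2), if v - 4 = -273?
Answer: 1251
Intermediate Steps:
v = -269 (v = 4 - 273 = -269)
713 + v*(-2) = 713 - 269*(-2) = 713 + 538 = 1251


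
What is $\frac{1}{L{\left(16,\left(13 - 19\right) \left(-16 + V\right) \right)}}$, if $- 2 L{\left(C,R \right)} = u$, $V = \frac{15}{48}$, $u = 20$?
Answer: $- \frac{1}{10} \approx -0.1$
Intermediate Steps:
$V = \frac{5}{16}$ ($V = 15 \cdot \frac{1}{48} = \frac{5}{16} \approx 0.3125$)
$L{\left(C,R \right)} = -10$ ($L{\left(C,R \right)} = \left(- \frac{1}{2}\right) 20 = -10$)
$\frac{1}{L{\left(16,\left(13 - 19\right) \left(-16 + V\right) \right)}} = \frac{1}{-10} = - \frac{1}{10}$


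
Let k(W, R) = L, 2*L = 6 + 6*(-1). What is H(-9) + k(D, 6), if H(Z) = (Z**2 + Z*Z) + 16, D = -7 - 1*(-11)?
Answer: 178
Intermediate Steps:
L = 0 (L = (6 + 6*(-1))/2 = (6 - 6)/2 = (1/2)*0 = 0)
D = 4 (D = -7 + 11 = 4)
H(Z) = 16 + 2*Z**2 (H(Z) = (Z**2 + Z**2) + 16 = 2*Z**2 + 16 = 16 + 2*Z**2)
k(W, R) = 0
H(-9) + k(D, 6) = (16 + 2*(-9)**2) + 0 = (16 + 2*81) + 0 = (16 + 162) + 0 = 178 + 0 = 178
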